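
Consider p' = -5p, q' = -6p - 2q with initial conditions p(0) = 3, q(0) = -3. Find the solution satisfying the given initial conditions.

p(t) = 3e^(-5t), q(t) = -9e^(-2t) + 6e^(-5t)

Coefficient matrix A = [[-5, 0], [-6, -2]].
Characteristic polynomial det(A - λI) = λ^2 + 7λ + 10 = 0.
Eigenvalues λ = -5, -2.
For λ=-5: (A-λI) row 2 is [-6, 3], so an eigenvector is (-1, -2).
For λ=-2: (A-λI) row 1 is [-3, 0], so an eigenvector is (0, -1).
General solution: c_1e^(-5t)(-1,-2) + c_2e^(-2t)(0,-1).
Applying p(0)=3, q(0)=-3 gives c_1=-3, c_2=9.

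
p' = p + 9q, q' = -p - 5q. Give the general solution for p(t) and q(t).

Coefficient matrix A = [[1, 9], [-1, -5]].
Characteristic polynomial det(A - λI) = λ^2 + 4λ + 4 = 0.
Single eigenvalue λ = -2 with algebraic multiplicity 2.
Eigenvector v = (-3,1); generalized eigenvector w with (A-λI)w=v is (2,-1).
General solution: e^(-2t)[c_1·v + c_2·(t·v + w)].

p(t) = -3c_1e^(-2t) - 3c_2te^(-2t) + 2c_2e^(-2t), q(t) = c_1e^(-2t) + c_2te^(-2t) - c_2e^(-2t)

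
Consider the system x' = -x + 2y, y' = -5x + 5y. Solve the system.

x(t) = c_1e^(2t)sin(t) - c_1e^(2t)cos(t) - c_2e^(2t)sin(t) - c_2e^(2t)cos(t), y(t) = 2c_1e^(2t)sin(t) - c_1e^(2t)cos(t) - c_2e^(2t)sin(t) - 2c_2e^(2t)cos(t)

Coefficient matrix A = [[-1, 2], [-5, 5]].
Characteristic polynomial det(A - λI) = λ^2 - 4λ + 5 = 0.
Eigenvalues λ = 2 ± i (complex conjugate pair).
For λ=2+i: an eigenvector is (-1,-1) - i(1,2) = (-1 - i, -1 - 2i).
A real fundamental pair from Re and Im of e^((2+i)t)v: X_1 = e^(2t)(cos(t)·(-1,-1) + sin(t)·(1,2)), X_2 = e^(2t)(sin(t)·(-1,-1) - cos(t)·(1,2)).
General solution: c_1X_1 + c_2X_2.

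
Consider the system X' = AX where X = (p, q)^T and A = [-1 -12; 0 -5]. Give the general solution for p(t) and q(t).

Coefficient matrix A = [[-1, -12], [0, -5]].
Characteristic polynomial det(A - λI) = λ^2 + 6λ + 5 = 0.
Eigenvalues λ = -5, -1.
For λ=-5: (A-λI) row 1 is [4, -12], so an eigenvector is (3, 1).
For λ=-1: (A-λI) row 1 is [0, -12], so an eigenvector is (1, 0).
General solution: C_1e^(-5t)(3,1) + C_2e^(-t)(1,0).

p(t) = 3C_1e^(-5t) + C_2e^(-t), q(t) = C_1e^(-5t)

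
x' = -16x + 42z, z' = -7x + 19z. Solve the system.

x(t) = -2K_1e^(5t) - 3K_2e^(-2t), z(t) = -K_1e^(5t) - K_2e^(-2t)

Coefficient matrix A = [[-16, 42], [-7, 19]].
Characteristic polynomial det(A - λI) = λ^2 - 3λ - 10 = 0.
Eigenvalues λ = 5, -2.
For λ=5: (A-λI) row 1 is [-21, 42], so an eigenvector is (-2, -1).
For λ=-2: (A-λI) row 1 is [-14, 42], so an eigenvector is (-3, -1).
General solution: K_1e^(5t)(-2,-1) + K_2e^(-2t)(-3,-1).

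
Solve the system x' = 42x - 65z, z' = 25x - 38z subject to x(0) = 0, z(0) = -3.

x(t) = 39e^(2t)sin(5t), z(t) = 24e^(2t)sin(5t) - 3e^(2t)cos(5t)

Coefficient matrix A = [[42, -65], [25, -38]].
Characteristic polynomial det(A - λI) = λ^2 - 4λ + 29 = 0.
Eigenvalues λ = 2 ± 5i (complex conjugate pair).
For λ=2+5i: an eigenvector is (2,1) - i(3,2) = (2 - 3i, 1 - 2i).
A real fundamental pair from Re and Im of e^((2+5i)t)v: X_1 = e^(2t)(cos(5t)·(2,1) + sin(5t)·(3,2)), X_2 = e^(2t)(sin(5t)·(2,1) - cos(5t)·(3,2)).
General solution: K_1X_1 + K_2X_2.
Applying x(0)=0, z(0)=-3 gives K_1=9, K_2=6.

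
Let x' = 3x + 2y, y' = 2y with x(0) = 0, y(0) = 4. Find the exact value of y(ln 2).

16

A = [[3,2],[0,2]]; eigenvalues λ = 2, 3.
Eigenvectors: (2,-1) for λ=2, (-1,0) for λ=3.
From the initial condition, c_1 = -4, c_2 = -8.
y(ln 2) = (-4)(2^2)(-1) + (-8)(2^3)(0) = 16.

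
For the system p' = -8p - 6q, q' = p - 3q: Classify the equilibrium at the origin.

stable node

A = [[-8,-6],[1,-3]]; det(A-λI) = λ^2 + 11λ + 30.
λ = -5, -6: both negative.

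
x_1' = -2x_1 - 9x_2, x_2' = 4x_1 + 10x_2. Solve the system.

Coefficient matrix A = [[-2, -9], [4, 10]].
Characteristic polynomial det(A - λI) = λ^2 - 8λ + 16 = 0.
Single eigenvalue λ = 4 with algebraic multiplicity 2.
Eigenvector v = (-3,2); generalized eigenvector w with (A-λI)w=v is (-1,1).
General solution: e^(4t)[C_1·v + C_2·(t·v + w)].

x_1(t) = -3C_1e^(4t) - 3C_2te^(4t) - C_2e^(4t), x_2(t) = 2C_1e^(4t) + 2C_2te^(4t) + C_2e^(4t)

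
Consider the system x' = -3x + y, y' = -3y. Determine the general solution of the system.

x(t) = K_1e^(-3t) + K_2te^(-3t) - K_2e^(-3t), y(t) = K_2e^(-3t)

Coefficient matrix A = [[-3, 1], [0, -3]].
Characteristic polynomial det(A - λI) = λ^2 + 6λ + 9 = 0.
Single eigenvalue λ = -3 with algebraic multiplicity 2.
Eigenvector v = (1,0); generalized eigenvector w with (A-λI)w=v is (-1,1).
General solution: e^(-3t)[K_1·v + K_2·(t·v + w)].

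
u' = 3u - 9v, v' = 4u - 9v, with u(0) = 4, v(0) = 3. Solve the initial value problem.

Coefficient matrix A = [[3, -9], [4, -9]].
Characteristic polynomial det(A - λI) = λ^2 + 6λ + 9 = 0.
Single eigenvalue λ = -3 with algebraic multiplicity 2.
Eigenvector v = (3,2); generalized eigenvector w with (A-λI)w=v is (-1,-1).
General solution: e^(-3t)[c_1·v + c_2·(t·v + w)].
Applying u(0)=4, v(0)=3 gives c_1=1, c_2=-1.

u(t) = -3te^(-3t) + 4e^(-3t), v(t) = -2te^(-3t) + 3e^(-3t)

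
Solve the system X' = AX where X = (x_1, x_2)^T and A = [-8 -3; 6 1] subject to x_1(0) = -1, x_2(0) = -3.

x_1(t) = 4e^(-2t) - 5e^(-5t), x_2(t) = -8e^(-2t) + 5e^(-5t)

Coefficient matrix A = [[-8, -3], [6, 1]].
Characteristic polynomial det(A - λI) = λ^2 + 7λ + 10 = 0.
Eigenvalues λ = -2, -5.
For λ=-2: (A-λI) row 1 is [-6, -3], so an eigenvector is (1, -2).
For λ=-5: (A-λI) row 1 is [-3, -3], so an eigenvector is (-1, 1).
General solution: K_1e^(-2t)(1,-2) + K_2e^(-5t)(-1,1).
Applying x_1(0)=-1, x_2(0)=-3 gives K_1=4, K_2=5.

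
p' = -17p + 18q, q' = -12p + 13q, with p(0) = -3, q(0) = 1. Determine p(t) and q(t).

Coefficient matrix A = [[-17, 18], [-12, 13]].
Characteristic polynomial det(A - λI) = λ^2 + 4λ - 5 = 0.
Eigenvalues λ = -5, 1.
For λ=-5: (A-λI) row 1 is [-12, 18], so an eigenvector is (-3, -2).
For λ=1: (A-λI) row 1 is [-18, 18], so an eigenvector is (1, 1).
General solution: C_1e^(-5t)(-3,-2) + C_2e^(t)(1,1).
Applying p(0)=-3, q(0)=1 gives C_1=4, C_2=9.

p(t) = 9e^(t) - 12e^(-5t), q(t) = 9e^(t) - 8e^(-5t)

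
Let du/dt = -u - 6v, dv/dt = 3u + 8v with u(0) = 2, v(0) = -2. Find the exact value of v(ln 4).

-2048

A = [[-1,-6],[3,8]]; eigenvalues λ = 2, 5.
Eigenvectors: (-2,1) for λ=2, (-1,1) for λ=5.
From the initial condition, c_1 = 0, c_2 = -2.
v(ln 4) = (0)(4^2)(1) + (-2)(4^5)(1) = -2048.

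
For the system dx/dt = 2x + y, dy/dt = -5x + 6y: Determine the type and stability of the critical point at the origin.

unstable spiral

A = [[2,1],[-5,6]]; det(A-λI) = λ^2 - 8λ + 17.
λ = 4 ± i: positive real part.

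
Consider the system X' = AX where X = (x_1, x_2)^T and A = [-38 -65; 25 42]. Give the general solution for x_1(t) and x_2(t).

x_1(t) = -2K_1e^(2t)sin(5t) - 3K_1e^(2t)cos(5t) - 3K_2e^(2t)sin(5t) + 2K_2e^(2t)cos(5t), x_2(t) = K_1e^(2t)sin(5t) + 2K_1e^(2t)cos(5t) + 2K_2e^(2t)sin(5t) - K_2e^(2t)cos(5t)

Coefficient matrix A = [[-38, -65], [25, 42]].
Characteristic polynomial det(A - λI) = λ^2 - 4λ + 29 = 0.
Eigenvalues λ = 2 ± 5i (complex conjugate pair).
For λ=2+5i: an eigenvector is (-3,2) - i(-2,1) = (-3 + 2i, 2 - i).
A real fundamental pair from Re and Im of e^((2+5i)t)v: X_1 = e^(2t)(cos(5t)·(-3,2) + sin(5t)·(-2,1)), X_2 = e^(2t)(sin(5t)·(-3,2) - cos(5t)·(-2,1)).
General solution: K_1X_1 + K_2X_2.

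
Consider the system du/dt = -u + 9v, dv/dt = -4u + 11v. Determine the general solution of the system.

Coefficient matrix A = [[-1, 9], [-4, 11]].
Characteristic polynomial det(A - λI) = λ^2 - 10λ + 25 = 0.
Single eigenvalue λ = 5 with algebraic multiplicity 2.
Eigenvector v = (-3,-2); generalized eigenvector w with (A-λI)w=v is (2,1).
General solution: e^(5t)[C_1·v + C_2·(t·v + w)].

u(t) = -3C_1e^(5t) - 3C_2te^(5t) + 2C_2e^(5t), v(t) = -2C_1e^(5t) - 2C_2te^(5t) + C_2e^(5t)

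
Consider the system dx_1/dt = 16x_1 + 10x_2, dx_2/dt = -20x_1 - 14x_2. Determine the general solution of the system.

Coefficient matrix A = [[16, 10], [-20, -14]].
Characteristic polynomial det(A - λI) = λ^2 - 2λ - 24 = 0.
Eigenvalues λ = 6, -4.
For λ=6: (A-λI) row 1 is [10, 10], so an eigenvector is (1, -1).
For λ=-4: (A-λI) row 1 is [20, 10], so an eigenvector is (-1, 2).
General solution: C_1e^(6t)(1,-1) + C_2e^(-4t)(-1,2).

x_1(t) = C_1e^(6t) - C_2e^(-4t), x_2(t) = -C_1e^(6t) + 2C_2e^(-4t)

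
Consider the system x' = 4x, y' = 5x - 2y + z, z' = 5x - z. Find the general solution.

x(t) = C_1e^(4t), y(t) = C_1e^(4t) - C_2e^(-2t) - C_3e^(-t), z(t) = C_1e^(4t) - C_3e^(-t)

Coefficient matrix A = [[4, 0, 0], [5, -2, 1], [5, 0, -1]].
det(A - λI) = 0 gives eigenvalues λ = 4, -2, -1.
For λ=4: eigenvector (1,1,1).
For λ=-2: eigenvector (0,-1,0).
For λ=-1: eigenvector (0,-1,-1).
General solution: C_1e^(4t)(1,1,1) + C_2e^(-2t)(0,-1,0) + C_3e^(-t)(0,-1,-1).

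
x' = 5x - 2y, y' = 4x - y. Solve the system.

Coefficient matrix A = [[5, -2], [4, -1]].
Characteristic polynomial det(A - λI) = λ^2 - 4λ + 3 = 0.
Eigenvalues λ = 1, 3.
For λ=1: (A-λI) row 1 is [4, -2], so an eigenvector is (1, 2).
For λ=3: (A-λI) row 1 is [2, -2], so an eigenvector is (1, 1).
General solution: C_1e^(t)(1,2) + C_2e^(3t)(1,1).

x(t) = C_1e^(t) + C_2e^(3t), y(t) = 2C_1e^(t) + C_2e^(3t)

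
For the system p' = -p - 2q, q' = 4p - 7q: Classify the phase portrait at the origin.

stable node

A = [[-1,-2],[4,-7]]; det(A-λI) = λ^2 + 8λ + 15.
λ = -3, -5: both negative.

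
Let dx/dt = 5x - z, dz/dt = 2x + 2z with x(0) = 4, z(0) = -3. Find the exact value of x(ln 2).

120

A = [[5,-1],[2,2]]; eigenvalues λ = 4, 3.
Eigenvectors: (1,1) for λ=4, (1,2) for λ=3.
From the initial condition, c_1 = 11, c_2 = -7.
x(ln 2) = (11)(2^4)(1) + (-7)(2^3)(1) = 120.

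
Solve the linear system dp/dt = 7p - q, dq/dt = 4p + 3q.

p(t) = -C_1e^(5t) - C_2te^(5t) + C_2e^(5t), q(t) = -2C_1e^(5t) - 2C_2te^(5t) + 3C_2e^(5t)

Coefficient matrix A = [[7, -1], [4, 3]].
Characteristic polynomial det(A - λI) = λ^2 - 10λ + 25 = 0.
Single eigenvalue λ = 5 with algebraic multiplicity 2.
Eigenvector v = (-1,-2); generalized eigenvector w with (A-λI)w=v is (1,3).
General solution: e^(5t)[C_1·v + C_2·(t·v + w)].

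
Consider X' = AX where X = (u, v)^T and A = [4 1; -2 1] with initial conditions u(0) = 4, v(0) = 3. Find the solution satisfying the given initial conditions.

Coefficient matrix A = [[4, 1], [-2, 1]].
Characteristic polynomial det(A - λI) = λ^2 - 5λ + 6 = 0.
Eigenvalues λ = 3, 2.
For λ=3: (A-λI) row 1 is [1, 1], so an eigenvector is (1, -1).
For λ=2: (A-λI) row 1 is [2, 1], so an eigenvector is (-1, 2).
General solution: c_1e^(3t)(1,-1) + c_2e^(2t)(-1,2).
Applying u(0)=4, v(0)=3 gives c_1=11, c_2=7.

u(t) = 11e^(3t) - 7e^(2t), v(t) = -11e^(3t) + 14e^(2t)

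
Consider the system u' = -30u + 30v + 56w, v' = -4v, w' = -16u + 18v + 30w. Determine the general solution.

u(t) = 2C_1e^(-2t) - C_2e^(-4t) - 7C_3e^(2t), v(t) = C_2e^(-4t), w(t) = C_1e^(-2t) - C_2e^(-4t) - 4C_3e^(2t)

Coefficient matrix A = [[-30, 30, 56], [0, -4, 0], [-16, 18, 30]].
det(A - λI) = 0 gives eigenvalues λ = -2, -4, 2.
For λ=-2: eigenvector (2,0,1).
For λ=-4: eigenvector (-1,1,-1).
For λ=2: eigenvector (-7,0,-4).
General solution: C_1e^(-2t)(2,0,1) + C_2e^(-4t)(-1,1,-1) + C_3e^(2t)(-7,0,-4).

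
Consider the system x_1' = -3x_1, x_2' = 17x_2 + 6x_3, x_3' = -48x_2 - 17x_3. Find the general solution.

x_1(t) = K_3e^(-3t), x_2(t) = -K_1e^(-t) + 3K_2e^(t), x_3(t) = 3K_1e^(-t) - 8K_2e^(t)

Coefficient matrix A = [[-3, 0, 0], [0, 17, 6], [0, -48, -17]].
det(A - λI) = 0 gives eigenvalues λ = -1, 1, -3.
For λ=-1: eigenvector (0,-1,3).
For λ=1: eigenvector (0,3,-8).
For λ=-3: eigenvector (1,0,0).
General solution: K_1e^(-t)(0,-1,3) + K_2e^(t)(0,3,-8) + K_3e^(-3t)(1,0,0).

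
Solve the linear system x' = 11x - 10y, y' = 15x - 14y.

Coefficient matrix A = [[11, -10], [15, -14]].
Characteristic polynomial det(A - λI) = λ^2 + 3λ - 4 = 0.
Eigenvalues λ = -4, 1.
For λ=-4: (A-λI) row 1 is [15, -10], so an eigenvector is (-2, -3).
For λ=1: (A-λI) row 1 is [10, -10], so an eigenvector is (-1, -1).
General solution: c_1e^(-4t)(-2,-3) + c_2e^(t)(-1,-1).

x(t) = -2c_1e^(-4t) - c_2e^(t), y(t) = -3c_1e^(-4t) - c_2e^(t)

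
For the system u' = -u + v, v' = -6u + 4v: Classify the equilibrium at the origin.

A = [[-1,1],[-6,4]]; det(A-λI) = λ^2 - 3λ + 2.
λ = 2, 1: both positive.

unstable node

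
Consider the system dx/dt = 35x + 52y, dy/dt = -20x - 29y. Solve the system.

Coefficient matrix A = [[35, 52], [-20, -29]].
Characteristic polynomial det(A - λI) = λ^2 - 6λ + 25 = 0.
Eigenvalues λ = 3 ± 4i (complex conjugate pair).
For λ=3+4i: an eigenvector is (3,-2) - i(-2,1) = (3 + 2i, -2 - i).
A real fundamental pair from Re and Im of e^((3+4i)t)v: X_1 = e^(3t)(cos(4t)·(3,-2) + sin(4t)·(-2,1)), X_2 = e^(3t)(sin(4t)·(3,-2) - cos(4t)·(-2,1)).
General solution: K_1X_1 + K_2X_2.

x(t) = -2K_1e^(3t)sin(4t) + 3K_1e^(3t)cos(4t) + 3K_2e^(3t)sin(4t) + 2K_2e^(3t)cos(4t), y(t) = K_1e^(3t)sin(4t) - 2K_1e^(3t)cos(4t) - 2K_2e^(3t)sin(4t) - K_2e^(3t)cos(4t)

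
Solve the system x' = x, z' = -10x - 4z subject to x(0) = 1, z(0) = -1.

Coefficient matrix A = [[1, 0], [-10, -4]].
Characteristic polynomial det(A - λI) = λ^2 + 3λ - 4 = 0.
Eigenvalues λ = 1, -4.
For λ=1: (A-λI) row 2 is [-10, -5], so an eigenvector is (-1, 2).
For λ=-4: (A-λI) row 1 is [5, 0], so an eigenvector is (0, 1).
General solution: C_1e^(t)(-1,2) + C_2e^(-4t)(0,1).
Applying x(0)=1, z(0)=-1 gives C_1=-1, C_2=1.

x(t) = e^(t), z(t) = -2e^(t) + e^(-4t)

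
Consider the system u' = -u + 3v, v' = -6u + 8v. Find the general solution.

Coefficient matrix A = [[-1, 3], [-6, 8]].
Characteristic polynomial det(A - λI) = λ^2 - 7λ + 10 = 0.
Eigenvalues λ = 2, 5.
For λ=2: (A-λI) row 1 is [-3, 3], so an eigenvector is (1, 1).
For λ=5: (A-λI) row 1 is [-6, 3], so an eigenvector is (1, 2).
General solution: K_1e^(2t)(1,1) + K_2e^(5t)(1,2).

u(t) = K_1e^(2t) + K_2e^(5t), v(t) = K_1e^(2t) + 2K_2e^(5t)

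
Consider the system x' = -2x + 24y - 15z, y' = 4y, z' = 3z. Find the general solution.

Coefficient matrix A = [[-2, 24, -15], [0, 4, 0], [0, 0, 3]].
det(A - λI) = 0 gives eigenvalues λ = -2, 4, 3.
For λ=-2: eigenvector (1,0,0).
For λ=4: eigenvector (4,1,0).
For λ=3: eigenvector (-3,0,1).
General solution: c_1e^(-2t)(1,0,0) + c_2e^(4t)(4,1,0) + c_3e^(3t)(-3,0,1).

x(t) = c_1e^(-2t) + 4c_2e^(4t) - 3c_3e^(3t), y(t) = c_2e^(4t), z(t) = c_3e^(3t)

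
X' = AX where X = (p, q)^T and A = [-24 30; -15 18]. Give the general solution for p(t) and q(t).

Coefficient matrix A = [[-24, 30], [-15, 18]].
Characteristic polynomial det(A - λI) = λ^2 + 6λ + 18 = 0.
Eigenvalues λ = -3 ± 3i (complex conjugate pair).
For λ=-3+3i: an eigenvector is (1,1) - i(3,2) = (1 - 3i, 1 - 2i).
A real fundamental pair from Re and Im of e^((-3+3i)t)v: X_1 = e^(-3t)(cos(3t)·(1,1) + sin(3t)·(3,2)), X_2 = e^(-3t)(sin(3t)·(1,1) - cos(3t)·(3,2)).
General solution: K_1X_1 + K_2X_2.

p(t) = 3K_1e^(-3t)sin(3t) + K_1e^(-3t)cos(3t) + K_2e^(-3t)sin(3t) - 3K_2e^(-3t)cos(3t), q(t) = 2K_1e^(-3t)sin(3t) + K_1e^(-3t)cos(3t) + K_2e^(-3t)sin(3t) - 2K_2e^(-3t)cos(3t)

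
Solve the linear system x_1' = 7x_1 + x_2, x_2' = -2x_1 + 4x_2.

Coefficient matrix A = [[7, 1], [-2, 4]].
Characteristic polynomial det(A - λI) = λ^2 - 11λ + 30 = 0.
Eigenvalues λ = 5, 6.
For λ=5: (A-λI) row 1 is [2, 1], so an eigenvector is (-1, 2).
For λ=6: (A-λI) row 1 is [1, 1], so an eigenvector is (1, -1).
General solution: C_1e^(5t)(-1,2) + C_2e^(6t)(1,-1).

x_1(t) = -C_1e^(5t) + C_2e^(6t), x_2(t) = 2C_1e^(5t) - C_2e^(6t)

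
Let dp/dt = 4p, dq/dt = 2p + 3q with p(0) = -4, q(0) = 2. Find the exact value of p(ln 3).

A = [[4,0],[2,3]]; eigenvalues λ = 3, 4.
Eigenvectors: (0,1) for λ=3, (-1,-2) for λ=4.
From the initial condition, c_1 = 10, c_2 = 4.
p(ln 3) = (10)(3^3)(0) + (4)(3^4)(-1) = -324.

-324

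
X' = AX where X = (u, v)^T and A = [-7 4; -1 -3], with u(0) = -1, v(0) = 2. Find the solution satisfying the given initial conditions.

Coefficient matrix A = [[-7, 4], [-1, -3]].
Characteristic polynomial det(A - λI) = λ^2 + 10λ + 25 = 0.
Single eigenvalue λ = -5 with algebraic multiplicity 2.
Eigenvector v = (2,1); generalized eigenvector w with (A-λI)w=v is (3,2).
General solution: e^(-5t)[c_1·v + c_2·(t·v + w)].
Applying u(0)=-1, v(0)=2 gives c_1=-8, c_2=5.

u(t) = 10te^(-5t) - e^(-5t), v(t) = 5te^(-5t) + 2e^(-5t)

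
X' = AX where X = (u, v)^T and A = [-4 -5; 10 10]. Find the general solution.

u(t) = -2c_1e^(3t)sin(t) + c_1e^(3t)cos(t) + c_2e^(3t)sin(t) + 2c_2e^(3t)cos(t), v(t) = 3c_1e^(3t)sin(t) - c_1e^(3t)cos(t) - c_2e^(3t)sin(t) - 3c_2e^(3t)cos(t)

Coefficient matrix A = [[-4, -5], [10, 10]].
Characteristic polynomial det(A - λI) = λ^2 - 6λ + 10 = 0.
Eigenvalues λ = 3 ± i (complex conjugate pair).
For λ=3+i: an eigenvector is (1,-1) - i(-2,3) = (1 + 2i, -1 - 3i).
A real fundamental pair from Re and Im of e^((3+i)t)v: X_1 = e^(3t)(cos(t)·(1,-1) + sin(t)·(-2,3)), X_2 = e^(3t)(sin(t)·(1,-1) - cos(t)·(-2,3)).
General solution: c_1X_1 + c_2X_2.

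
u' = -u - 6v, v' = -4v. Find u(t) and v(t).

Coefficient matrix A = [[-1, -6], [0, -4]].
Characteristic polynomial det(A - λI) = λ^2 + 5λ + 4 = 0.
Eigenvalues λ = -4, -1.
For λ=-4: (A-λI) row 1 is [3, -6], so an eigenvector is (-2, -1).
For λ=-1: (A-λI) row 1 is [0, -6], so an eigenvector is (1, 0).
General solution: C_1e^(-4t)(-2,-1) + C_2e^(-t)(1,0).

u(t) = -2C_1e^(-4t) + C_2e^(-t), v(t) = -C_1e^(-4t)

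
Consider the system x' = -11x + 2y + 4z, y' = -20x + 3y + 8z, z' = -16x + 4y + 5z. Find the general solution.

x(t) = c_1e^(-t) + c_2e^(-3t) + c_3e^(t), y(t) = c_1e^(-t) + 2c_2e^(-3t) + 2c_3e^(t), z(t) = 2c_1e^(-t) + c_2e^(-3t) + 2c_3e^(t)

Coefficient matrix A = [[-11, 2, 4], [-20, 3, 8], [-16, 4, 5]].
det(A - λI) = 0 gives eigenvalues λ = -1, -3, 1.
For λ=-1: eigenvector (1,1,2).
For λ=-3: eigenvector (1,2,1).
For λ=1: eigenvector (1,2,2).
General solution: c_1e^(-t)(1,1,2) + c_2e^(-3t)(1,2,1) + c_3e^(t)(1,2,2).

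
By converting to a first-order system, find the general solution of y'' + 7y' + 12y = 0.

Let x_1 = y, x_2 = y'. Then x_1' = x_2 and x_2' = -12x_1 - 7x_2.
A = [[0,1],[-12,-7]]; det(A-λI) = λ^2 + 7λ + 12.
Eigenvalues λ = -3, -4 with eigenvectors (1,-3), (1,-4).

y(t) = C_1e^(-3t) + C_2e^(-4t)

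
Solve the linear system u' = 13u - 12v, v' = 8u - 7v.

Coefficient matrix A = [[13, -12], [8, -7]].
Characteristic polynomial det(A - λI) = λ^2 - 6λ + 5 = 0.
Eigenvalues λ = 1, 5.
For λ=1: (A-λI) row 1 is [12, -12], so an eigenvector is (1, 1).
For λ=5: (A-λI) row 1 is [8, -12], so an eigenvector is (-3, -2).
General solution: C_1e^(t)(1,1) + C_2e^(5t)(-3,-2).

u(t) = C_1e^(t) - 3C_2e^(5t), v(t) = C_1e^(t) - 2C_2e^(5t)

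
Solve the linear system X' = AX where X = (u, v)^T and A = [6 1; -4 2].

u(t) = -c_1e^(4t) - c_2te^(4t), v(t) = 2c_1e^(4t) + 2c_2te^(4t) - c_2e^(4t)

Coefficient matrix A = [[6, 1], [-4, 2]].
Characteristic polynomial det(A - λI) = λ^2 - 8λ + 16 = 0.
Single eigenvalue λ = 4 with algebraic multiplicity 2.
Eigenvector v = (-1,2); generalized eigenvector w with (A-λI)w=v is (0,-1).
General solution: e^(4t)[c_1·v + c_2·(t·v + w)].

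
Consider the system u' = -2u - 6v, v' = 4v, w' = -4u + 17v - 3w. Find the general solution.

Coefficient matrix A = [[-2, -6, 0], [0, 4, 0], [-4, 17, -3]].
det(A - λI) = 0 gives eigenvalues λ = 4, -2, -3.
For λ=4: eigenvector (-1,1,3).
For λ=-2: eigenvector (1,0,-4).
For λ=-3: eigenvector (0,0,1).
General solution: K_1e^(4t)(-1,1,3) + K_2e^(-2t)(1,0,-4) + K_3e^(-3t)(0,0,1).

u(t) = -K_1e^(4t) + K_2e^(-2t), v(t) = K_1e^(4t), w(t) = 3K_1e^(4t) - 4K_2e^(-2t) + K_3e^(-3t)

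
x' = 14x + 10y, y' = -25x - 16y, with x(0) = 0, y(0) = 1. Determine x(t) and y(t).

x(t) = 2e^(-t)sin(5t), y(t) = -3e^(-t)sin(5t) + e^(-t)cos(5t)

Coefficient matrix A = [[14, 10], [-25, -16]].
Characteristic polynomial det(A - λI) = λ^2 + 2λ + 26 = 0.
Eigenvalues λ = -1 ± 5i (complex conjugate pair).
For λ=-1+5i: an eigenvector is (1,-2) - i(-1,1) = (1 + i, -2 - i).
A real fundamental pair from Re and Im of e^((-1+5i)t)v: X_1 = e^(-t)(cos(5t)·(1,-2) + sin(5t)·(-1,1)), X_2 = e^(-t)(sin(5t)·(1,-2) - cos(5t)·(-1,1)).
General solution: c_1X_1 + c_2X_2.
Applying x(0)=0, y(0)=1 gives c_1=-1, c_2=1.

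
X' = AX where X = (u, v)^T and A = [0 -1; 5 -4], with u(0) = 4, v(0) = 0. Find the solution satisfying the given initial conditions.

u(t) = 8e^(-2t)sin(t) + 4e^(-2t)cos(t), v(t) = 20e^(-2t)sin(t)

Coefficient matrix A = [[0, -1], [5, -4]].
Characteristic polynomial det(A - λI) = λ^2 + 4λ + 5 = 0.
Eigenvalues λ = -2 ± i (complex conjugate pair).
For λ=-2+i: an eigenvector is (0,1) - i(-1,-2) = (0 + i, 1 + 2i).
A real fundamental pair from Re and Im of e^((-2+i)t)v: X_1 = e^(-2t)(cos(t)·(0,1) + sin(t)·(-1,-2)), X_2 = e^(-2t)(sin(t)·(0,1) - cos(t)·(-1,-2)).
General solution: C_1X_1 + C_2X_2.
Applying u(0)=4, v(0)=0 gives C_1=-8, C_2=4.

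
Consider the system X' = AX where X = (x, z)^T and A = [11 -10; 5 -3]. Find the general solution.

x(t) = -C_1e^(4t)sin(t) - 3C_1e^(4t)cos(t) - 3C_2e^(4t)sin(t) + C_2e^(4t)cos(t), z(t) = -C_1e^(4t)sin(t) - 2C_1e^(4t)cos(t) - 2C_2e^(4t)sin(t) + C_2e^(4t)cos(t)

Coefficient matrix A = [[11, -10], [5, -3]].
Characteristic polynomial det(A - λI) = λ^2 - 8λ + 17 = 0.
Eigenvalues λ = 4 ± i (complex conjugate pair).
For λ=4+i: an eigenvector is (-3,-2) - i(-1,-1) = (-3 + i, -2 + i).
A real fundamental pair from Re and Im of e^((4+i)t)v: X_1 = e^(4t)(cos(t)·(-3,-2) + sin(t)·(-1,-1)), X_2 = e^(4t)(sin(t)·(-3,-2) - cos(t)·(-1,-1)).
General solution: C_1X_1 + C_2X_2.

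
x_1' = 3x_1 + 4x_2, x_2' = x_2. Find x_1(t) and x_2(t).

x_1(t) = C_1e^(3t) - 2C_2e^(t), x_2(t) = C_2e^(t)

Coefficient matrix A = [[3, 4], [0, 1]].
Characteristic polynomial det(A - λI) = λ^2 - 4λ + 3 = 0.
Eigenvalues λ = 3, 1.
For λ=3: (A-λI) row 1 is [0, 4], so an eigenvector is (1, 0).
For λ=1: (A-λI) row 1 is [2, 4], so an eigenvector is (-2, 1).
General solution: C_1e^(3t)(1,0) + C_2e^(t)(-2,1).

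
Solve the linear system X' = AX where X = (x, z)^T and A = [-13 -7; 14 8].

x(t) = K_1e^(-6t) - K_2e^(t), z(t) = -K_1e^(-6t) + 2K_2e^(t)

Coefficient matrix A = [[-13, -7], [14, 8]].
Characteristic polynomial det(A - λI) = λ^2 + 5λ - 6 = 0.
Eigenvalues λ = -6, 1.
For λ=-6: (A-λI) row 1 is [-7, -7], so an eigenvector is (1, -1).
For λ=1: (A-λI) row 1 is [-14, -7], so an eigenvector is (-1, 2).
General solution: K_1e^(-6t)(1,-1) + K_2e^(t)(-1,2).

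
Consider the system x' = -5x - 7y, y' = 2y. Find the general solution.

x(t) = c_1e^(-5t) + c_2e^(2t), y(t) = -c_2e^(2t)

Coefficient matrix A = [[-5, -7], [0, 2]].
Characteristic polynomial det(A - λI) = λ^2 + 3λ - 10 = 0.
Eigenvalues λ = -5, 2.
For λ=-5: (A-λI) row 1 is [0, -7], so an eigenvector is (1, 0).
For λ=2: (A-λI) row 1 is [-7, -7], so an eigenvector is (1, -1).
General solution: c_1e^(-5t)(1,0) + c_2e^(2t)(1,-1).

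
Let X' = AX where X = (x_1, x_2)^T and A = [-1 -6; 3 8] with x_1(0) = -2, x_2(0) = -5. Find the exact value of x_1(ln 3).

A = [[-1,-6],[3,8]]; eigenvalues λ = 2, 5.
Eigenvectors: (-2,1) for λ=2, (-1,1) for λ=5.
From the initial condition, c_1 = 7, c_2 = -12.
x_1(ln 3) = (7)(3^2)(-2) + (-12)(3^5)(-1) = 2790.

2790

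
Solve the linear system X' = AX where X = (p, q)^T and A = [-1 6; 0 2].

p(t) = 2c_1e^(2t) - c_2e^(-t), q(t) = c_1e^(2t)

Coefficient matrix A = [[-1, 6], [0, 2]].
Characteristic polynomial det(A - λI) = λ^2 - λ - 2 = 0.
Eigenvalues λ = 2, -1.
For λ=2: (A-λI) row 1 is [-3, 6], so an eigenvector is (2, 1).
For λ=-1: (A-λI) row 1 is [0, 6], so an eigenvector is (-1, 0).
General solution: c_1e^(2t)(2,1) + c_2e^(-t)(-1,0).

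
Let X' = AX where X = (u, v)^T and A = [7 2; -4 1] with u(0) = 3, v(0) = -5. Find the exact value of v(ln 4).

-1280

A = [[7,2],[-4,1]]; eigenvalues λ = 5, 3.
Eigenvectors: (1,-1) for λ=5, (1,-2) for λ=3.
From the initial condition, c_1 = 1, c_2 = 2.
v(ln 4) = (1)(4^5)(-1) + (2)(4^3)(-2) = -1280.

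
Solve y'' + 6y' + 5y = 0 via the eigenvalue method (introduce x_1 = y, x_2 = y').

Let x_1 = y, x_2 = y'. Then x_1' = x_2 and x_2' = -5x_1 - 6x_2.
A = [[0,1],[-5,-6]]; det(A-λI) = λ^2 + 6λ + 5.
Eigenvalues λ = -1, -5 with eigenvectors (1,-1), (1,-5).

y(t) = c_1e^(-t) + c_2e^(-5t)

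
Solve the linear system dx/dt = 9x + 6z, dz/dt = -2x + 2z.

Coefficient matrix A = [[9, 6], [-2, 2]].
Characteristic polynomial det(A - λI) = λ^2 - 11λ + 30 = 0.
Eigenvalues λ = 6, 5.
For λ=6: (A-λI) row 1 is [3, 6], so an eigenvector is (-2, 1).
For λ=5: (A-λI) row 1 is [4, 6], so an eigenvector is (3, -2).
General solution: c_1e^(6t)(-2,1) + c_2e^(5t)(3,-2).

x(t) = -2c_1e^(6t) + 3c_2e^(5t), z(t) = c_1e^(6t) - 2c_2e^(5t)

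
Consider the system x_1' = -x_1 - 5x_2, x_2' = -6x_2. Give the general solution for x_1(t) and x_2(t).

Coefficient matrix A = [[-1, -5], [0, -6]].
Characteristic polynomial det(A - λI) = λ^2 + 7λ + 6 = 0.
Eigenvalues λ = -1, -6.
For λ=-1: (A-λI) row 1 is [0, -5], so an eigenvector is (-1, 0).
For λ=-6: (A-λI) row 1 is [5, -5], so an eigenvector is (1, 1).
General solution: K_1e^(-t)(-1,0) + K_2e^(-6t)(1,1).

x_1(t) = -K_1e^(-t) + K_2e^(-6t), x_2(t) = K_2e^(-6t)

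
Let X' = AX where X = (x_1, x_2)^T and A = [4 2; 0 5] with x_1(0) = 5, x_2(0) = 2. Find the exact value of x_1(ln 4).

A = [[4,2],[0,5]]; eigenvalues λ = 4, 5.
Eigenvectors: (1,0) for λ=4, (2,1) for λ=5.
From the initial condition, c_1 = 1, c_2 = 2.
x_1(ln 4) = (1)(4^4)(1) + (2)(4^5)(2) = 4352.

4352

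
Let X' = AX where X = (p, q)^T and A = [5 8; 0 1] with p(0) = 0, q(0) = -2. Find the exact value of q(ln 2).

-4

A = [[5,8],[0,1]]; eigenvalues λ = 1, 5.
Eigenvectors: (2,-1) for λ=1, (1,0) for λ=5.
From the initial condition, c_1 = 2, c_2 = -4.
q(ln 2) = (2)(2^1)(-1) + (-4)(2^5)(0) = -4.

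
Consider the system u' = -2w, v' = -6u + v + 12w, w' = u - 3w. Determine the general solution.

u(t) = c_1e^(-2t) - 2c_3e^(-t), v(t) = -2c_1e^(-2t) + c_2e^(t), w(t) = c_1e^(-2t) - c_3e^(-t)

Coefficient matrix A = [[0, 0, -2], [-6, 1, 12], [1, 0, -3]].
det(A - λI) = 0 gives eigenvalues λ = -2, 1, -1.
For λ=-2: eigenvector (1,-2,1).
For λ=1: eigenvector (0,1,0).
For λ=-1: eigenvector (-2,0,-1).
General solution: c_1e^(-2t)(1,-2,1) + c_2e^(t)(0,1,0) + c_3e^(-t)(-2,0,-1).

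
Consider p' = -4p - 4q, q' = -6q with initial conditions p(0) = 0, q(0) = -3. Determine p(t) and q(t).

Coefficient matrix A = [[-4, -4], [0, -6]].
Characteristic polynomial det(A - λI) = λ^2 + 10λ + 24 = 0.
Eigenvalues λ = -6, -4.
For λ=-6: (A-λI) row 1 is [2, -4], so an eigenvector is (2, 1).
For λ=-4: (A-λI) row 1 is [0, -4], so an eigenvector is (-1, 0).
General solution: K_1e^(-6t)(2,1) + K_2e^(-4t)(-1,0).
Applying p(0)=0, q(0)=-3 gives K_1=-3, K_2=-6.

p(t) = 6e^(-4t) - 6e^(-6t), q(t) = -3e^(-6t)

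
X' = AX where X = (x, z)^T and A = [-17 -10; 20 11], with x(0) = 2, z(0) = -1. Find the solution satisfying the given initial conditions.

Coefficient matrix A = [[-17, -10], [20, 11]].
Characteristic polynomial det(A - λI) = λ^2 + 6λ + 13 = 0.
Eigenvalues λ = -3 ± 2i (complex conjugate pair).
For λ=-3+2i: an eigenvector is (-1,1) - i(2,-3) = (-1 - 2i, 1 + 3i).
A real fundamental pair from Re and Im of e^((-3+2i)t)v: X_1 = e^(-3t)(cos(2t)·(-1,1) + sin(2t)·(2,-3)), X_2 = e^(-3t)(sin(2t)·(-1,1) - cos(2t)·(2,-3)).
General solution: K_1X_1 + K_2X_2.
Applying x(0)=2, z(0)=-1 gives K_1=-4, K_2=1.

x(t) = -9e^(-3t)sin(2t) + 2e^(-3t)cos(2t), z(t) = 13e^(-3t)sin(2t) - e^(-3t)cos(2t)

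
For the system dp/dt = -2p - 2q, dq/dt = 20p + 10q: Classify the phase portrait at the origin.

unstable spiral

A = [[-2,-2],[20,10]]; det(A-λI) = λ^2 - 8λ + 20.
λ = 4 ± 2i: positive real part.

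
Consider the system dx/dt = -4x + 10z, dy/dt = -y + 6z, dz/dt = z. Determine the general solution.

Coefficient matrix A = [[-4, 0, 10], [0, -1, 6], [0, 0, 1]].
det(A - λI) = 0 gives eigenvalues λ = -1, -4, 1.
For λ=-1: eigenvector (0,1,0).
For λ=-4: eigenvector (1,0,0).
For λ=1: eigenvector (2,3,1).
General solution: c_1e^(-t)(0,1,0) + c_2e^(-4t)(1,0,0) + c_3e^(t)(2,3,1).

x(t) = c_2e^(-4t) + 2c_3e^(t), y(t) = c_1e^(-t) + 3c_3e^(t), z(t) = c_3e^(t)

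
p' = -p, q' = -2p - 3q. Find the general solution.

p(t) = K_1e^(-t), q(t) = -K_1e^(-t) - K_2e^(-3t)

Coefficient matrix A = [[-1, 0], [-2, -3]].
Characteristic polynomial det(A - λI) = λ^2 + 4λ + 3 = 0.
Eigenvalues λ = -1, -3.
For λ=-1: (A-λI) row 2 is [-2, -2], so an eigenvector is (1, -1).
For λ=-3: (A-λI) row 1 is [2, 0], so an eigenvector is (0, -1).
General solution: K_1e^(-t)(1,-1) + K_2e^(-3t)(0,-1).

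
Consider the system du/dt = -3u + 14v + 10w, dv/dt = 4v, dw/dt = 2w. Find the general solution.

u(t) = K_1e^(-3t) + 2K_2e^(4t) + 2K_3e^(2t), v(t) = K_2e^(4t), w(t) = K_3e^(2t)

Coefficient matrix A = [[-3, 14, 10], [0, 4, 0], [0, 0, 2]].
det(A - λI) = 0 gives eigenvalues λ = -3, 4, 2.
For λ=-3: eigenvector (1,0,0).
For λ=4: eigenvector (2,1,0).
For λ=2: eigenvector (2,0,1).
General solution: K_1e^(-3t)(1,0,0) + K_2e^(4t)(2,1,0) + K_3e^(2t)(2,0,1).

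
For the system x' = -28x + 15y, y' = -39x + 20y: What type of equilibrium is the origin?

stable spiral

A = [[-28,15],[-39,20]]; det(A-λI) = λ^2 + 8λ + 25.
λ = -4 ± 3i: negative real part.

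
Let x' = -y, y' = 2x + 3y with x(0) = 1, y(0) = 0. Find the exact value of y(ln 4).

24

A = [[0,-1],[2,3]]; eigenvalues λ = 1, 2.
Eigenvectors: (-1,1) for λ=1, (-1,2) for λ=2.
From the initial condition, c_1 = -2, c_2 = 1.
y(ln 4) = (-2)(4^1)(1) + (1)(4^2)(2) = 24.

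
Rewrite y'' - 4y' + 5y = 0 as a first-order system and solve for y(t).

y(t) = C_1e^(2t)cos(t) + C_2e^(2t)sin(t)

Let x_1 = y, x_2 = y'. Then x_1' = x_2 and x_2' = -5x_1 + 4x_2.
A = [[0,1],[-5,4]]; det(A-λI) = λ^2 - 4λ + 5.
Eigenvalues λ = 2 ± i.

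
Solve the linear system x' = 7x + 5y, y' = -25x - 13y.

x(t) = K_1e^(-3t)cos(5t) + K_2e^(-3t)sin(5t), y(t) = -K_1e^(-3t)sin(5t) - 2K_1e^(-3t)cos(5t) - 2K_2e^(-3t)sin(5t) + K_2e^(-3t)cos(5t)

Coefficient matrix A = [[7, 5], [-25, -13]].
Characteristic polynomial det(A - λI) = λ^2 + 6λ + 34 = 0.
Eigenvalues λ = -3 ± 5i (complex conjugate pair).
For λ=-3+5i: an eigenvector is (1,-2) - i(0,-1) = (1, -2 + i).
A real fundamental pair from Re and Im of e^((-3+5i)t)v: X_1 = e^(-3t)(cos(5t)·(1,-2) + sin(5t)·(0,-1)), X_2 = e^(-3t)(sin(5t)·(1,-2) - cos(5t)·(0,-1)).
General solution: K_1X_1 + K_2X_2.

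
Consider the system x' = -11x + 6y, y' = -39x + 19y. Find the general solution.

x(t) = C_1e^(4t)sin(3t) - C_1e^(4t)cos(3t) - C_2e^(4t)sin(3t) - C_2e^(4t)cos(3t), y(t) = 3C_1e^(4t)sin(3t) - 2C_1e^(4t)cos(3t) - 2C_2e^(4t)sin(3t) - 3C_2e^(4t)cos(3t)

Coefficient matrix A = [[-11, 6], [-39, 19]].
Characteristic polynomial det(A - λI) = λ^2 - 8λ + 25 = 0.
Eigenvalues λ = 4 ± 3i (complex conjugate pair).
For λ=4+3i: an eigenvector is (-1,-2) - i(1,3) = (-1 - i, -2 - 3i).
A real fundamental pair from Re and Im of e^((4+3i)t)v: X_1 = e^(4t)(cos(3t)·(-1,-2) + sin(3t)·(1,3)), X_2 = e^(4t)(sin(3t)·(-1,-2) - cos(3t)·(1,3)).
General solution: C_1X_1 + C_2X_2.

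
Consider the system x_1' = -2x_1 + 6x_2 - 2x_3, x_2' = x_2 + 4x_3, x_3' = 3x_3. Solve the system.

Coefficient matrix A = [[-2, 6, -2], [0, 1, 4], [0, 0, 3]].
det(A - λI) = 0 gives eigenvalues λ = 1, -2, 3.
For λ=1: eigenvector (2,1,0).
For λ=-2: eigenvector (1,0,0).
For λ=3: eigenvector (2,2,1).
General solution: c_1e^(t)(2,1,0) + c_2e^(-2t)(1,0,0) + c_3e^(3t)(2,2,1).

x_1(t) = 2c_1e^(t) + c_2e^(-2t) + 2c_3e^(3t), x_2(t) = c_1e^(t) + 2c_3e^(3t), x_3(t) = c_3e^(3t)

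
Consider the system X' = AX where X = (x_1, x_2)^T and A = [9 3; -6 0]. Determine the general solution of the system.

Coefficient matrix A = [[9, 3], [-6, 0]].
Characteristic polynomial det(A - λI) = λ^2 - 9λ + 18 = 0.
Eigenvalues λ = 3, 6.
For λ=3: (A-λI) row 1 is [6, 3], so an eigenvector is (-1, 2).
For λ=6: (A-λI) row 1 is [3, 3], so an eigenvector is (-1, 1).
General solution: c_1e^(3t)(-1,2) + c_2e^(6t)(-1,1).

x_1(t) = -c_1e^(3t) - c_2e^(6t), x_2(t) = 2c_1e^(3t) + c_2e^(6t)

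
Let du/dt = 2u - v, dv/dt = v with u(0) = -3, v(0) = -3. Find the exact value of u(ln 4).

A = [[2,-1],[0,1]]; eigenvalues λ = 2, 1.
Eigenvectors: (-1,0) for λ=2, (1,1) for λ=1.
From the initial condition, c_1 = 0, c_2 = -3.
u(ln 4) = (0)(4^2)(-1) + (-3)(4^1)(1) = -12.

-12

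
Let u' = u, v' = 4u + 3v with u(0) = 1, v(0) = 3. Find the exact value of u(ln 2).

A = [[1,0],[4,3]]; eigenvalues λ = 3, 1.
Eigenvectors: (0,1) for λ=3, (1,-2) for λ=1.
From the initial condition, c_1 = 5, c_2 = 1.
u(ln 2) = (5)(2^3)(0) + (1)(2^1)(1) = 2.

2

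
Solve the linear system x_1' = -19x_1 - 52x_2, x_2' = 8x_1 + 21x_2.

x_1(t) = -3C_1e^(t)sin(4t) - 2C_1e^(t)cos(4t) - 2C_2e^(t)sin(4t) + 3C_2e^(t)cos(4t), x_2(t) = C_1e^(t)sin(4t) + C_1e^(t)cos(4t) + C_2e^(t)sin(4t) - C_2e^(t)cos(4t)

Coefficient matrix A = [[-19, -52], [8, 21]].
Characteristic polynomial det(A - λI) = λ^2 - 2λ + 17 = 0.
Eigenvalues λ = 1 ± 4i (complex conjugate pair).
For λ=1+4i: an eigenvector is (-2,1) - i(-3,1) = (-2 + 3i, 1 - i).
A real fundamental pair from Re and Im of e^((1+4i)t)v: X_1 = e^(t)(cos(4t)·(-2,1) + sin(4t)·(-3,1)), X_2 = e^(t)(sin(4t)·(-2,1) - cos(4t)·(-3,1)).
General solution: C_1X_1 + C_2X_2.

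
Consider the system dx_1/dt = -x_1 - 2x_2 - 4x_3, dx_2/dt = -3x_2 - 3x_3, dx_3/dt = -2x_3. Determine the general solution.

x_1(t) = K_1e^(-t) + K_2e^(-3t) - 2K_3e^(-2t), x_2(t) = K_2e^(-3t) - 3K_3e^(-2t), x_3(t) = K_3e^(-2t)

Coefficient matrix A = [[-1, -2, -4], [0, -3, -3], [0, 0, -2]].
det(A - λI) = 0 gives eigenvalues λ = -1, -3, -2.
For λ=-1: eigenvector (1,0,0).
For λ=-3: eigenvector (1,1,0).
For λ=-2: eigenvector (-2,-3,1).
General solution: K_1e^(-t)(1,0,0) + K_2e^(-3t)(1,1,0) + K_3e^(-2t)(-2,-3,1).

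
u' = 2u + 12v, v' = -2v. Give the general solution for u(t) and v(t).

Coefficient matrix A = [[2, 12], [0, -2]].
Characteristic polynomial det(A - λI) = λ^2 - 4 = 0.
Eigenvalues λ = -2, 2.
For λ=-2: (A-λI) row 1 is [4, 12], so an eigenvector is (3, -1).
For λ=2: (A-λI) row 1 is [0, 12], so an eigenvector is (1, 0).
General solution: C_1e^(-2t)(3,-1) + C_2e^(2t)(1,0).

u(t) = 3C_1e^(-2t) + C_2e^(2t), v(t) = -C_1e^(-2t)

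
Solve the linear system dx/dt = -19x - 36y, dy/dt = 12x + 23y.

x(t) = -2K_1e^(-t) + 3K_2e^(5t), y(t) = K_1e^(-t) - 2K_2e^(5t)

Coefficient matrix A = [[-19, -36], [12, 23]].
Characteristic polynomial det(A - λI) = λ^2 - 4λ - 5 = 0.
Eigenvalues λ = -1, 5.
For λ=-1: (A-λI) row 1 is [-18, -36], so an eigenvector is (-2, 1).
For λ=5: (A-λI) row 1 is [-24, -36], so an eigenvector is (3, -2).
General solution: K_1e^(-t)(-2,1) + K_2e^(5t)(3,-2).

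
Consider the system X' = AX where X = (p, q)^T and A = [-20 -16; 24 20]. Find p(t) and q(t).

p(t) = -c_1e^(-4t) - 2c_2e^(4t), q(t) = c_1e^(-4t) + 3c_2e^(4t)

Coefficient matrix A = [[-20, -16], [24, 20]].
Characteristic polynomial det(A - λI) = λ^2 - 16 = 0.
Eigenvalues λ = -4, 4.
For λ=-4: (A-λI) row 1 is [-16, -16], so an eigenvector is (-1, 1).
For λ=4: (A-λI) row 1 is [-24, -16], so an eigenvector is (-2, 3).
General solution: c_1e^(-4t)(-1,1) + c_2e^(4t)(-2,3).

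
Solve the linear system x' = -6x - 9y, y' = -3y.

x(t) = 3C_1e^(-3t) + C_2e^(-6t), y(t) = -C_1e^(-3t)

Coefficient matrix A = [[-6, -9], [0, -3]].
Characteristic polynomial det(A - λI) = λ^2 + 9λ + 18 = 0.
Eigenvalues λ = -3, -6.
For λ=-3: (A-λI) row 1 is [-3, -9], so an eigenvector is (3, -1).
For λ=-6: (A-λI) row 1 is [0, -9], so an eigenvector is (1, 0).
General solution: C_1e^(-3t)(3,-1) + C_2e^(-6t)(1,0).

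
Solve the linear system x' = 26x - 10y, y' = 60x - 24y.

Coefficient matrix A = [[26, -10], [60, -24]].
Characteristic polynomial det(A - λI) = λ^2 - 2λ - 24 = 0.
Eigenvalues λ = 6, -4.
For λ=6: (A-λI) row 1 is [20, -10], so an eigenvector is (1, 2).
For λ=-4: (A-λI) row 1 is [30, -10], so an eigenvector is (1, 3).
General solution: C_1e^(6t)(1,2) + C_2e^(-4t)(1,3).

x(t) = C_1e^(6t) + C_2e^(-4t), y(t) = 2C_1e^(6t) + 3C_2e^(-4t)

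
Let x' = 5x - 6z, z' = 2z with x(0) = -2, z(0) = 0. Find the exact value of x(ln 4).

-2048

A = [[5,-6],[0,2]]; eigenvalues λ = 5, 2.
Eigenvectors: (-1,0) for λ=5, (2,1) for λ=2.
From the initial condition, c_1 = 2, c_2 = 0.
x(ln 4) = (2)(4^5)(-1) + (0)(4^2)(2) = -2048.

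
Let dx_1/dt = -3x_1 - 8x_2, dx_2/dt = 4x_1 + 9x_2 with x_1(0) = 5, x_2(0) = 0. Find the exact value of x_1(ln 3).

A = [[-3,-8],[4,9]]; eigenvalues λ = 5, 1.
Eigenvectors: (-1,1) for λ=5, (2,-1) for λ=1.
From the initial condition, c_1 = 5, c_2 = 5.
x_1(ln 3) = (5)(3^5)(-1) + (5)(3^1)(2) = -1185.

-1185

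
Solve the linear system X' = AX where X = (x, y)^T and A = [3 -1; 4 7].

x(t) = -K_1e^(5t) - K_2te^(5t), y(t) = 2K_1e^(5t) + 2K_2te^(5t) + K_2e^(5t)

Coefficient matrix A = [[3, -1], [4, 7]].
Characteristic polynomial det(A - λI) = λ^2 - 10λ + 25 = 0.
Single eigenvalue λ = 5 with algebraic multiplicity 2.
Eigenvector v = (-1,2); generalized eigenvector w with (A-λI)w=v is (0,1).
General solution: e^(5t)[K_1·v + K_2·(t·v + w)].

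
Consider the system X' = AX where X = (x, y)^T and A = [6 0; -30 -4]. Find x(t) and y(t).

x(t) = C_2e^(6t), y(t) = C_1e^(-4t) - 3C_2e^(6t)

Coefficient matrix A = [[6, 0], [-30, -4]].
Characteristic polynomial det(A - λI) = λ^2 - 2λ - 24 = 0.
Eigenvalues λ = -4, 6.
For λ=-4: (A-λI) row 1 is [10, 0], so an eigenvector is (0, 1).
For λ=6: (A-λI) row 2 is [-30, -10], so an eigenvector is (1, -3).
General solution: C_1e^(-4t)(0,1) + C_2e^(6t)(1,-3).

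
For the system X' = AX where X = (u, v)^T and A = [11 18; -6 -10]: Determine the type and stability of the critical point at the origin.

A = [[11,18],[-6,-10]]; det(A-λI) = λ^2 - λ - 2.
λ = -1, 2: opposite signs.

saddle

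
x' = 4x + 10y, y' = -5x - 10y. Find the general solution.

Coefficient matrix A = [[4, 10], [-5, -10]].
Characteristic polynomial det(A - λI) = λ^2 + 6λ + 10 = 0.
Eigenvalues λ = -3 ± i (complex conjugate pair).
For λ=-3+i: an eigenvector is (3,-2) - i(1,-1) = (3 - i, -2 + i).
A real fundamental pair from Re and Im of e^((-3+i)t)v: X_1 = e^(-3t)(cos(t)·(3,-2) + sin(t)·(1,-1)), X_2 = e^(-3t)(sin(t)·(3,-2) - cos(t)·(1,-1)).
General solution: C_1X_1 + C_2X_2.

x(t) = C_1e^(-3t)sin(t) + 3C_1e^(-3t)cos(t) + 3C_2e^(-3t)sin(t) - C_2e^(-3t)cos(t), y(t) = -C_1e^(-3t)sin(t) - 2C_1e^(-3t)cos(t) - 2C_2e^(-3t)sin(t) + C_2e^(-3t)cos(t)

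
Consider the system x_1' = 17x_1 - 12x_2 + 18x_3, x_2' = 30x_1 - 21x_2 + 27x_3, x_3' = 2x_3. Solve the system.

Coefficient matrix A = [[17, -12, 18], [30, -21, 27], [0, 0, 2]].
det(A - λI) = 0 gives eigenvalues λ = -3, -1, 2.
For λ=-3: eigenvector (-3,-5,0).
For λ=-1: eigenvector (2,3,0).
For λ=2: eigenvector (6,9,1).
General solution: K_1e^(-3t)(-3,-5,0) + K_2e^(-t)(2,3,0) + K_3e^(2t)(6,9,1).

x_1(t) = -3K_1e^(-3t) + 2K_2e^(-t) + 6K_3e^(2t), x_2(t) = -5K_1e^(-3t) + 3K_2e^(-t) + 9K_3e^(2t), x_3(t) = K_3e^(2t)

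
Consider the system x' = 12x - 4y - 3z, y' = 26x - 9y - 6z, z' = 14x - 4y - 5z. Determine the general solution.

Coefficient matrix A = [[12, -4, -3], [26, -9, -6], [14, -4, -5]].
det(A - λI) = 0 gives eigenvalues λ = 1, -2, -1.
For λ=1: eigenvector (1,2,1).
For λ=-2: eigenvector (1,2,2).
For λ=-1: eigenvector (2,5,2).
General solution: C_1e^(t)(1,2,1) + C_2e^(-2t)(1,2,2) + C_3e^(-t)(2,5,2).

x(t) = C_1e^(t) + C_2e^(-2t) + 2C_3e^(-t), y(t) = 2C_1e^(t) + 2C_2e^(-2t) + 5C_3e^(-t), z(t) = C_1e^(t) + 2C_2e^(-2t) + 2C_3e^(-t)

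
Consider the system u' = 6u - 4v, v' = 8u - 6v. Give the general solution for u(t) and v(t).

u(t) = -C_1e^(-2t) + C_2e^(2t), v(t) = -2C_1e^(-2t) + C_2e^(2t)

Coefficient matrix A = [[6, -4], [8, -6]].
Characteristic polynomial det(A - λI) = λ^2 - 4 = 0.
Eigenvalues λ = -2, 2.
For λ=-2: (A-λI) row 1 is [8, -4], so an eigenvector is (-1, -2).
For λ=2: (A-λI) row 1 is [4, -4], so an eigenvector is (1, 1).
General solution: C_1e^(-2t)(-1,-2) + C_2e^(2t)(1,1).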